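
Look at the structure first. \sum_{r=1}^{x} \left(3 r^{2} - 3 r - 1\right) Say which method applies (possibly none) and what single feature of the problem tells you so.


Technique: no special technique — no cancellation, no constant ratio, no binomial weights — just polynomial terms summed directly.


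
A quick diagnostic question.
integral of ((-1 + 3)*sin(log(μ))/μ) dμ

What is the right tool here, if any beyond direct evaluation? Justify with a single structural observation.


Diagnosis: u-substitution — collected, the integrand has one factor that is, up to a constant, the derivative of an inner expression the rest depends on — substitute for that inner expression.


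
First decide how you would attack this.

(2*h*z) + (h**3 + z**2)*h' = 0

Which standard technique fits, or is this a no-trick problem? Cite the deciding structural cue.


Technique: the exact-equation method — take the mixed partials of 2*h*z and h**3 + z**2: they are equal, which certifies an exact differential.


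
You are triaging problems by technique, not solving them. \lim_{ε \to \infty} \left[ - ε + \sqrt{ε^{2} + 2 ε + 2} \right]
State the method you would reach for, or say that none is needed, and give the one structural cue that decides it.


Best approach: conjugate multiplication — the ∞ − ∞ radical form is the exact trigger for the conjugate maneuver.


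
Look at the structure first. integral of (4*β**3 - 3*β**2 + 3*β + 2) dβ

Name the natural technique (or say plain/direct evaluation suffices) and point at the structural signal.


Method: no special technique — every term is a constant multiple of a power of β; term-wise power-rule integration needs no preliminary transformation.


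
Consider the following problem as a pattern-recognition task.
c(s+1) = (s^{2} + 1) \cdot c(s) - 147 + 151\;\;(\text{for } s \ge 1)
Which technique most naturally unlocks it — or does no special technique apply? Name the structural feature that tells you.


Verdict: a summation factor — the coefficient s^{2} + 1 drifts with the index, so no fixed root exists; normalizing by the cumulative product telescopes it.


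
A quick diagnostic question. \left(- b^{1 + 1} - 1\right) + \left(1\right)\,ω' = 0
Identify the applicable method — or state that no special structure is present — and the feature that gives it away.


Verdict: no special technique — solved for the derivative, no ω appears — this is antidifferentiation in b wearing ODE clothing.


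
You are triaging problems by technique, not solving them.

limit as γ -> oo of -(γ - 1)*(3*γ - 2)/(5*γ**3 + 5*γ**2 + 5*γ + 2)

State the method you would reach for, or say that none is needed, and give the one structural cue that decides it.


Diagnosis: dominant-term comparison — divide by the highest power of γ present: lower-order terms vanish and the dominant ratio remains. Differentiating the expression as a single quotient would eventually settle it as well; matching dominant growth settles it immediately.


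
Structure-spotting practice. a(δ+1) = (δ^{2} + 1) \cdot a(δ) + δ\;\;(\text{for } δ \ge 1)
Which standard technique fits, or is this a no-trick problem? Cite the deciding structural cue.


Technique: a summation factor — because the multiplier δ^{2} + 1 is index-dependent, divide through by its running product and sum the resulting differences.


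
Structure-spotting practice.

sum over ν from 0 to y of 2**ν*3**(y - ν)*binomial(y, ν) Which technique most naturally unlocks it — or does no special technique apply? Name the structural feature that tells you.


Diagnosis: the binomial theorem — terms weighting binomial(y, ν) against matched powers of 2 and 3 reassemble into (2 + 3)^y by the binomial theorem.


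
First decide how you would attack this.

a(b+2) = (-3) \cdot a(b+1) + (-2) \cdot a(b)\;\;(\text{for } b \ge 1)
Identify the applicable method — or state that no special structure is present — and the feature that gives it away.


Method: the characteristic-root method — constant coefficients and linearity mean the ansatz r^b reduces it to solving the characteristic polynomial.


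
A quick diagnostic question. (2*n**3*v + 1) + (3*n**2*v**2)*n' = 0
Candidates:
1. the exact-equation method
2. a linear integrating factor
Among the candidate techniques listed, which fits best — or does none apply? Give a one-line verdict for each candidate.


Technique: the exact-equation method — the mixed-partials test passes for 2*n**3*v + 1 and 3*n**2*v**2, so a potential function exists as presented.
- the exact-equation method: yes, a natural case for it.
- a linear integrating factor: a nonlinear term in the unknown puts this outside the integrating-factor template.


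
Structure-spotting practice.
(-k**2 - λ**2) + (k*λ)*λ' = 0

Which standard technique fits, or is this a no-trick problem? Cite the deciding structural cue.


Verdict: the homogeneous substitution — scaling k and λ together leaves the slope fixed — it depends only on λ/k, so substitute the ratio. Rearranged, this also fits the Bernoulli template directly; the homogeneous substitution reads the structure without the rearrangement.


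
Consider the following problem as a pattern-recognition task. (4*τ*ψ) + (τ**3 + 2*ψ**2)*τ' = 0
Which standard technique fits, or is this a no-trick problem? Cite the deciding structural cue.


Verdict: the exact-equation method — check exactness first: here it holds (4*τ*ψ, τ**3 + 2*ψ**2 have matching cross partials), so no integrating factor is needed.


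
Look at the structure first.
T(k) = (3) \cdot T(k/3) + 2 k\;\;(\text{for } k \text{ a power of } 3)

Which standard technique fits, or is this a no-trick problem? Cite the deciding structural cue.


Verdict: the master substitution — the argument contracts 3-fold per step: reindex k exponentially and solve the linear recurrence in the new index.


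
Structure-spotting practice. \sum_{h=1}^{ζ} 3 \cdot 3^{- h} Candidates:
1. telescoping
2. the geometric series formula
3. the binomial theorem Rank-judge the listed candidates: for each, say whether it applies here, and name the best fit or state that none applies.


Diagnosis: the geometric series formula — consecutive terms stand in a fixed index-free ratio — the geometric sum formula closes it.
- telescoping — the summand is not presented as a shifted difference — a telescoping rewrite may exist, but the displayed structure does not offer one.
- the geometric series formula — yes, a natural case for it.
- the binomial theorem — no binomial coefficients pair with matched powers.


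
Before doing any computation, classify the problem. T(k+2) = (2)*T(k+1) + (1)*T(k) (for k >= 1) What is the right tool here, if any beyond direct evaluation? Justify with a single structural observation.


Method: the characteristic-root method — the recurrence treats every index alike (constant coefficients, no forcing) — precisely the regime where r^k trials close it.


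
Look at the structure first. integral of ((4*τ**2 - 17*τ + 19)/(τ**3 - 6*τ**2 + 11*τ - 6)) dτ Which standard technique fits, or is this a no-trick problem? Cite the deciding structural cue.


Diagnosis: partial fractions — the bottom, τ**3 - 6*τ**2 + 11*τ - 6, comes apart into simple factors, and a proper rational function over split factors decomposes.


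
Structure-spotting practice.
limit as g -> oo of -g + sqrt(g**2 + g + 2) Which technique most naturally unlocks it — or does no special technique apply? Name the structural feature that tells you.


Best approach: conjugate multiplication — neither sqrt(g**2 + g + 2) nor g converges alone, so rewrite their difference as a conjugate-rationalized quotient first.


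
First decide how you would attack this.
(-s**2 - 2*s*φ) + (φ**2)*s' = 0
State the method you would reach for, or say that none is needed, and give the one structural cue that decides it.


Diagnosis: the homogeneous substitution — the slope's numerator and denominator have matching total degree, so it depends only on s/φ and the ratio substitution collapses it. This doubles as a Bernoulli equation in the unknown as written; the homogeneous route needs no setup at all.


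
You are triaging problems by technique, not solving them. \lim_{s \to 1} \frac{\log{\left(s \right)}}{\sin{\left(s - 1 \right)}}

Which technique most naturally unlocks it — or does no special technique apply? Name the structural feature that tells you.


Method: l'Hôpital's rule (0/0) — substituting 1 gives 0 over 0; differentiate top and bottom once and re-evaluate. Known elementary limits would finish this too — the rule just bypasses the case analysis.


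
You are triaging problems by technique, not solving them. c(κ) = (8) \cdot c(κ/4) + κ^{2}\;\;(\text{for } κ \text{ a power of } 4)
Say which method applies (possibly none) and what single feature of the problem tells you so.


Diagnosis: the master substitution — the argument contracts 4-fold per step: reindex κ exponentially and solve the linear recurrence in the new index.


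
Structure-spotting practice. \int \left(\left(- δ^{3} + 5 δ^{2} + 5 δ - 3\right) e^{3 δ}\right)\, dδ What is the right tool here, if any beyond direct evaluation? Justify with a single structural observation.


Diagnosis: integration by parts — a polynomial - δ^{3} + 5 δ^{2} + 5 δ - 3 against the kernel e^{3 δ} is the signature bounded-ladder case for integration by parts.


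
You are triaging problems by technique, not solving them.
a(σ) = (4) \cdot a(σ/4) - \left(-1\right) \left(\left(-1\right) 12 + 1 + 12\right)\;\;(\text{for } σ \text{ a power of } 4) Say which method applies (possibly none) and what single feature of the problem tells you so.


Best approach: the master substitution — the argument contracts 4-fold per step: reindex σ exponentially and solve the linear recurrence in the new index.


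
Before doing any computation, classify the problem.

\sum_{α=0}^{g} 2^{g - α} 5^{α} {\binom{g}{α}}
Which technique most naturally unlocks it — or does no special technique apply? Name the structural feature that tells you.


Best approach: the binomial theorem — the binomial coefficients weight matched powers of 5 and 2, which is exactly the expansion of a binomial power.


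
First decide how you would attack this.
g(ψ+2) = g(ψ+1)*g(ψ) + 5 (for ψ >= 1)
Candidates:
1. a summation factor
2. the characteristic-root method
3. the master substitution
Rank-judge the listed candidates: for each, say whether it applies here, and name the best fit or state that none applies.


Method: no special technique — the update rule curves (it is not linear in the unknown sequence), so no superposition-based closed form attaches — iterate or study it directly.
- a summation factor — no summation factor applies — the rule is not linear in the sequence values.
- the characteristic-root method — the recursion is nonlinear in the sequence values, so no linear-modes ansatz applies.
- the master substitution: there is no divide-the-index recursive argument.


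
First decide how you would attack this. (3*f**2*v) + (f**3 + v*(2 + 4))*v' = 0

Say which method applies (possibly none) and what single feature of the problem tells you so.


Best approach: the exact-equation method — equality of cross partials is the green light — assemble the potential function term by term.


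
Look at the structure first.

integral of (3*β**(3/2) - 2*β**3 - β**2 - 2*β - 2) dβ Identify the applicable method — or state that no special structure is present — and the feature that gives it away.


Diagnosis: no special technique — every term is a constant multiple of a power of β; term-wise power-rule integration needs no preliminary transformation.


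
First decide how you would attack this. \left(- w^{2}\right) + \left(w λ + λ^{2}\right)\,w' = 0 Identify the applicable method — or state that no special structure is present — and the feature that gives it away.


Verdict: the homogeneous substitution — solved for the derivative, the right side is unchanged under scaling λ and w together — it depends only on the ratio w/λ, so substitute a single ratio variable. A Bernoulli-style rewrite — possibly after exchanging which variable is treated as dependent — would work as well; the homogeneous substitution is the more immediate reading here.


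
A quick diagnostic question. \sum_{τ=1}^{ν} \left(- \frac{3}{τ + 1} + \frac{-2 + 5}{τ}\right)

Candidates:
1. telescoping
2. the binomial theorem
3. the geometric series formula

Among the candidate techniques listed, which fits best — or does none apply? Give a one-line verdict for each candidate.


Technique: telescoping — each term adds \frac{-2 + 5}{τ} and subtracts the same expression advanced one index; that subtracted piece cancels against the next term's added copy — only the boundary terms survive.
- telescoping: applies; the problem has the shape this method handles.
- the binomial theorem — there is no sum-raised-to-a-power identity hiding in these terms.
- the geometric series formula — no single multiplier carries one term to the next throughout the sum.


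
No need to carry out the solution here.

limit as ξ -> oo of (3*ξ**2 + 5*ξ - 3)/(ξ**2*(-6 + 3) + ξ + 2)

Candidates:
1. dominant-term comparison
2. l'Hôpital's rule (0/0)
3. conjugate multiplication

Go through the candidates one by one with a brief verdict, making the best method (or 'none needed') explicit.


Best approach: dominant-term comparison — divide through by the highest power of ξ; every lower-order term dies and the dominant terms decide the limit.
- dominant-term comparison: yes, a natural case for it.
- l'Hôpital's rule (0/0): viewed as a single quotient this runs to ∞/∞, not the 0/0 clash this candidate addresses; an at-infinity variant of the rule would resolve it, but comparing leading growth reads the answer without differentiating.
- conjugate multiplication: there is no infinity-minus-infinity radical difference to rationalize.


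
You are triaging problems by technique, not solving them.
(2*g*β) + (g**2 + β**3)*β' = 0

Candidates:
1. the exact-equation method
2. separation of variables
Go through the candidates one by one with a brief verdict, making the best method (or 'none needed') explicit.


Technique: the exact-equation method — take the mixed partials of 2*g*β and g**2 + β**3: they are equal, which certifies an exact differential.
- the exact-equation method — a fit — the right tool for this form.
- separation of variables: the two dependences are entangled, not a clean product of one-variable pieces.


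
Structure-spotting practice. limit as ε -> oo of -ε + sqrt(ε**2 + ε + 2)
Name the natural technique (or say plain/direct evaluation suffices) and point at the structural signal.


Best approach: conjugate multiplication — the difference sqrt(ε**2 + ε + 2) - ε is an ∞ − ∞ stalemate; its conjugate partner breaks the tie.


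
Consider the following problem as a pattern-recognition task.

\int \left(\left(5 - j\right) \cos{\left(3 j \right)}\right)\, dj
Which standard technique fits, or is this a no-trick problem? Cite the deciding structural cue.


Best approach: integration by parts — a polynomial 5 - j against the kernel \cos{\left(3 j \right)} is the signature bounded-ladder case for integration by parts.


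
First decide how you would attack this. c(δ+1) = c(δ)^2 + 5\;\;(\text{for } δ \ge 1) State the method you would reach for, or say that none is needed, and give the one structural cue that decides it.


Verdict: no special technique — the unknown sequence enters the update nonlinearly, so no linear method fits the recurrence as written — direct iteration remains.


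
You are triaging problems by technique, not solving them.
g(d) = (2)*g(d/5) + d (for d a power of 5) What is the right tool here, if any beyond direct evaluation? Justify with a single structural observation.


Verdict: the master substitution — divide-the-index recursion (d/5 inside the call) straightens out once the index is rewritten as 5^m.


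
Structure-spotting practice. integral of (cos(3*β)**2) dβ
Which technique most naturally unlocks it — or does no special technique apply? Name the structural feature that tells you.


Best approach: a trigonometric identity — cos(3*β)**2 carries an even exponent — trade it for double-angle cosines before integrating.


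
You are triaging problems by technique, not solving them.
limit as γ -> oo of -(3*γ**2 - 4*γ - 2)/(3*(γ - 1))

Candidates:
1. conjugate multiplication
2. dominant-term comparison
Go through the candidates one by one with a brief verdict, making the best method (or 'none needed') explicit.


Technique: dominant-term comparison — as γ grows, only the highest-degree terms matter — compare leading terms and read the limit off.
- conjugate multiplication — the conjugate move applies to radical differences, which this is not.
- dominant-term comparison: a fit — the right tool for this form.


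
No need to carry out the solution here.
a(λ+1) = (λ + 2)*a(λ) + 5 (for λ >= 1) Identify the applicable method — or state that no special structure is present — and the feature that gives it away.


Diagnosis: a summation factor — first-order, linear, moving coefficient λ + 2: the discrete analogue of an integrating factor handles it.


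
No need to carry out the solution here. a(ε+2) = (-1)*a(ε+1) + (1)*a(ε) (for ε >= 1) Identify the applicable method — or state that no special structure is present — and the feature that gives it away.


Method: the characteristic-root method — every coefficient is a fixed number and the forcing is zero — substitute r^ε and read off the root equation.


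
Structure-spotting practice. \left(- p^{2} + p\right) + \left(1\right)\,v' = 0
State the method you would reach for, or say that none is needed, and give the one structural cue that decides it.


Diagnosis: no special technique — the slope is a function of p alone, so integrate both sides directly.


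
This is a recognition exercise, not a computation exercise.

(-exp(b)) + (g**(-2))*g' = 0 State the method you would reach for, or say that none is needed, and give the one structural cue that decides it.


Best approach: separation of variables — solved for the derivative, the right side splits multiplicatively into a function of each variable alone — divide and integrate each side. The cross-partial test also passes here (vacuously, each side single-variable); the potential-function route would work, separation is simply more immediate.


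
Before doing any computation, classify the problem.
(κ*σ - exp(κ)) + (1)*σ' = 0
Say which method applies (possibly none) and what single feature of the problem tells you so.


Method: a linear integrating factor — σ appears only to the first power with coefficient κ — the classic integrating-factor setup.


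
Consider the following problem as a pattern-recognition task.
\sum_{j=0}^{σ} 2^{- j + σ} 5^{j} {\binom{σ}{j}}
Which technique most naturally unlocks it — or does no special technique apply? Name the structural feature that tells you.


Method: the binomial theorem — the summand is term j of a binomial expansion in 5 and 2; the whole sum is a single power.


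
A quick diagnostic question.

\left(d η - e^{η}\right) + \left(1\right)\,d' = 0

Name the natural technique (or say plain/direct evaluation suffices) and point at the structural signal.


Diagnosis: a linear integrating factor — arrange it as d' + η·d = (the forcing term) and the integrating factor does the rest.


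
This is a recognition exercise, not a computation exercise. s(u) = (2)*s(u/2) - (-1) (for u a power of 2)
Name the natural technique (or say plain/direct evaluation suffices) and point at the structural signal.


Technique: the master substitution — the argument u/2 divides the index by 2; the standard u = 2^m substitution converts it to a constant-shift recurrence.


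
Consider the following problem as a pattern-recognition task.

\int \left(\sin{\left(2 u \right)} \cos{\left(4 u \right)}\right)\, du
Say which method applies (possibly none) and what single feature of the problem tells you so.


Technique: a trigonometric identity — two different frequencies multiply in \sin{\left(2 u \right)} \cos{\left(4 u \right)}; the product-to-sum formula separates them.


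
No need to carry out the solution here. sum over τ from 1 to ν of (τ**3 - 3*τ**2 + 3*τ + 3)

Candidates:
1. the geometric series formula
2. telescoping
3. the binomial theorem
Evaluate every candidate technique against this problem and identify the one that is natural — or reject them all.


Method: no special technique — constant-multiple powers of τ with no cancellation partners and no common ratio — use the standard power-sum formulas.
- the geometric series formula — dividing successive terms gives an index-dependent quantity, not a constant.
- telescoping: writing out consecutive terms as given produces no pairwise cancellation.
- the binomial theorem: the summand does not match any term pattern of an expanded binomial power.


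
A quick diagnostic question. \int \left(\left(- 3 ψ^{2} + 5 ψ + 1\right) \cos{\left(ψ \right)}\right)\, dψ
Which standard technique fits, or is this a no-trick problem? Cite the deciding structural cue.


Best approach: integration by parts — differentiate - 3 ψ^{2} + 5 ψ + 1, integrate \cos{\left(ψ \right)}: each pass lowers the polynomial degree, so parts terminates.


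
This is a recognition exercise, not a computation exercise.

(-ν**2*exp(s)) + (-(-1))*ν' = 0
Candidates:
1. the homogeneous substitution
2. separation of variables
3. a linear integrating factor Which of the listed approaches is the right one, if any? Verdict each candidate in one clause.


Verdict: separation of variables — the slope splits multiplicatively: exp(s) carrying all s-dependence times ν**2 carrying all ν-dependence — separate and integrate.
- the homogeneous substitution: rescaling both variables together changes the slope, so no ratio substitution collapses it.
- separation of variables: a fit — the right tool for this form.
- a linear integrating factor — a nonlinear term in the unknown puts this outside the integrating-factor template.


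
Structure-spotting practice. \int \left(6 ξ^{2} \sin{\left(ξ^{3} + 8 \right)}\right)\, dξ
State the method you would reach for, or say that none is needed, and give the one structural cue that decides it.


Best approach: u-substitution — viewed as a product, the integrand is a composition evaluated at ξ^{3} + 8 times (a constant multiple of) that inner expression's derivative, so u = ξ^{3} + 8 makes it elementary.


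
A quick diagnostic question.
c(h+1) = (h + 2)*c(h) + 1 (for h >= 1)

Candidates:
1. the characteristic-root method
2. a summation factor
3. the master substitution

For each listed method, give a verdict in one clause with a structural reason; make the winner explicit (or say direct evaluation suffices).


Technique: a summation factor — an index-dependent multiplier h + 2 rules out characteristic roots; a summation factor converts it to a pure difference.
- the characteristic-root method — an index-dependent weight blocks the pure exponential ansatz.
- a summation factor: yes, a natural case for it.
- the master substitution — the recursion steps by a constant offset, so exponential reindexing is pointless.


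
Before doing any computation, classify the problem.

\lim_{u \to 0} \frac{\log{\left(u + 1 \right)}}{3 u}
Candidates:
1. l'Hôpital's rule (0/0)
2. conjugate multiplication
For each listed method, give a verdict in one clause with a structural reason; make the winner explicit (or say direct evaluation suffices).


Technique: l'Hôpital's rule (0/0) — both numerator and denominator vanish at 0: the genuine 0/0 indeterminate that l'Hôpital exists for. One could equally expand both pieces locally and compare leading terms; the rule does that in one stroke.
- l'Hôpital's rule (0/0): a fit — the right tool for this form.
- conjugate multiplication — no divergent radical difference is present for a conjugate pair to cancel.


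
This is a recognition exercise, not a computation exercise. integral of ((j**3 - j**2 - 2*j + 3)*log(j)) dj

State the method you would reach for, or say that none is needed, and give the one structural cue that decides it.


Technique: integration by parts — log(j) blocks direct integration but differentiates to something rational — parts with the polynomial factor j**3 - j**2 - 2*j + 3 as dv.


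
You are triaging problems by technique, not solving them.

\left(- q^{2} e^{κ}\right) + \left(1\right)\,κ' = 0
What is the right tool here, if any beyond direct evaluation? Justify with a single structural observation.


Verdict: separation of variables — solved for the derivative, the right side splits multiplicatively into a function of each variable alone — divide and integrate each side.


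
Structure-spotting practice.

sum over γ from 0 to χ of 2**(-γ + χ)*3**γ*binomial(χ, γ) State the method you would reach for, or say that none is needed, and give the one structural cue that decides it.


Technique: the binomial theorem — binomial coefficients against complementary powers of 3 and 2: recognize the binomial expansion and resum.


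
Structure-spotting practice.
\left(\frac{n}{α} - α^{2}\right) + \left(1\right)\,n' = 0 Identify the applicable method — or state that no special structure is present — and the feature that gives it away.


Technique: a linear integrating factor — linear in the unknown with genuine forcing: multiply through by the exponential of the integrated coefficient and the left side closes into one derivative.


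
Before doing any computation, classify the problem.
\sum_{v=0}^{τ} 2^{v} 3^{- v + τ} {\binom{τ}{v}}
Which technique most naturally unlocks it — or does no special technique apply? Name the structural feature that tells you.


Technique: the binomial theorem — {\binom{τ}{v}} weighting matched powers of 2 and 3 is the expanded form of (2 + 3)^τ — fold it back up.


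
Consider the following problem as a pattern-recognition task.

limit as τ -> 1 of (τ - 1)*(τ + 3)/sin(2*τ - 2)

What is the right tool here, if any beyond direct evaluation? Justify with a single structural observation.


Method: l'Hôpital's rule (0/0) — plug in 1: top and bottom both hit zero, so differentiate each and retry. The standard small-argument limits would also carry it; the rule is the systematic route.


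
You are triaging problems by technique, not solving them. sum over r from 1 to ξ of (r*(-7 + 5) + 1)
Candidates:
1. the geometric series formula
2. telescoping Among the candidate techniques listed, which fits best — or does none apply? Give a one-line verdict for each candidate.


Technique: no special technique — this is bookkeeping, not technique: standard formulas for sums of constant-multiple powers of r apply termwise.
- the geometric series formula — there is no constant term-to-term ratio.
- telescoping: the terms as presented offer no neighboring cancellation — a telescoping rewrite may exist, but the displayed structure does not hand one over.


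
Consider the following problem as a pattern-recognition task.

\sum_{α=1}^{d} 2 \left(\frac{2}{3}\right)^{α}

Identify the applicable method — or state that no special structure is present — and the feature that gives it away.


Method: the geometric series formula — check a ratio of consecutive terms: it is \frac{2}{3}, independent of the index, so the geometric formula closes the sum.


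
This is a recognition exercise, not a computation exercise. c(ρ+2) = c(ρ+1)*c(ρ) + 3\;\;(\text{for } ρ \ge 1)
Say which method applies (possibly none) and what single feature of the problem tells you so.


Technique: no special technique — the sequence value feeds back through itself nonlinearly — linear superposition fails, and every superposition-based closed form fails with it.


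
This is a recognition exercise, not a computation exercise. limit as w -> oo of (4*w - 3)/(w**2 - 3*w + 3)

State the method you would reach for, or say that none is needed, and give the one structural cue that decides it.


Technique: dominant-term comparison — growth-rate triage: the leading powers of w decide the limit, everything else is noise. Viewed as a single quotient this is an ∞/∞ form — an at-infinity application of l'Hôpital's rule would also resolve it; comparing leading growth reads the answer without differentiating.


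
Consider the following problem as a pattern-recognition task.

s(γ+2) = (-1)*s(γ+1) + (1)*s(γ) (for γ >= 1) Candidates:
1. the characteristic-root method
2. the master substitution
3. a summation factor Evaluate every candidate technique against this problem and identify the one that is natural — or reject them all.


Diagnosis: the characteristic-root method — every coefficient is a fixed number and the forcing is zero — substitute r^γ and read off the root equation.
- the characteristic-root method: applicable, and directly so.
- the master substitution: the recursion shifts the index rather than dividing it.
- a summation factor — the recurrence reaches back more than one step, outside the first-order family a summation factor normalizes.


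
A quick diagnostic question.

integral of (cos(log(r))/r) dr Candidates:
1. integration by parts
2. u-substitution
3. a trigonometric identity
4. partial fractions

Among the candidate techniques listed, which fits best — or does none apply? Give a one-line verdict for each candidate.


Verdict: u-substitution — the only nontrivial dependence routes through log(r), whose derivative supplies the leftover factor up to a constant multiple — u = log(r) flattens it.
- integration by parts: no split into a nonconstant polynomial times one of the standard kernels — exp, sine, or cosine of a linear argument, or a logarithm — applies here.
- u-substitution: a fit — the right tool for this form.
- a trigonometric identity: no identity rewrites this into an easier trigonometric form.
- partial fractions — there is no rational-function structure to decompose.


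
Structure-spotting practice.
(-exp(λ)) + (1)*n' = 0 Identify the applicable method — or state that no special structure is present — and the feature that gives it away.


Verdict: no special technique — the slope is a function of λ alone, so integrate both sides directly.


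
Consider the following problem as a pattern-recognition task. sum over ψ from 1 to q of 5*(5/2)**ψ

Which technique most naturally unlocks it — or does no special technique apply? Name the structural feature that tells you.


Technique: the geometric series formula — consecutive terms stand in a fixed index-free ratio — the geometric sum formula closes it.


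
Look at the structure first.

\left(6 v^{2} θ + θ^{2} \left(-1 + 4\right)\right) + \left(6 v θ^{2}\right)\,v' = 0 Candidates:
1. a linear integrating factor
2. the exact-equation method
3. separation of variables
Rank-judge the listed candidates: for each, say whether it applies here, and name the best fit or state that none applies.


Method: the exact-equation method — this form is already the differential of something: the matching mixed partials of (6 v^{2} θ + θ^{2} \left(-1 + 4\right)) and 6 v θ^{2} prove it.
- a linear integrating factor: a nonlinear term in the unknown puts this outside the integrating-factor template.
- the exact-equation method — applicable, and directly so.
- separation of variables: the two dependences do not factor apart.


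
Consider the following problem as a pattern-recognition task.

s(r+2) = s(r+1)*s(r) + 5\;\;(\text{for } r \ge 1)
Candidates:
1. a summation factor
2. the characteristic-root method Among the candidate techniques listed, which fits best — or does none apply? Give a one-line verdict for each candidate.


Technique: no special technique — this one you iterate or analyze qualitatively: the nonlinearity defeats linear solution methods.
- a summation factor: no summation factor applies — the rule is not linear in the sequence values.
- the characteristic-root method: nonlinearity rules out exponential-mode superposition from the start.


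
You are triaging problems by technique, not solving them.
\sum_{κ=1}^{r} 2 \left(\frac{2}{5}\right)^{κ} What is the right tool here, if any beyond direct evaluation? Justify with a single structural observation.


Best approach: the geometric series formula — each summand is the previous one scaled by \frac{2}{5}; that constant multiplier is itself the geometric structure.


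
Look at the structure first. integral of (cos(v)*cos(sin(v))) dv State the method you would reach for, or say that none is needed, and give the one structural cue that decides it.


Best approach: u-substitution — read it as f(sin(v)) times a constant multiple of d(sin(v)): one substitution, u = sin(v), finishes it.


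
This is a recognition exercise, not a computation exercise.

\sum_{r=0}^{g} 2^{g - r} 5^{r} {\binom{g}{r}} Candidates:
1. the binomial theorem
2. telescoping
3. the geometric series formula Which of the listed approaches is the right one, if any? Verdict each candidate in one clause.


Method: the binomial theorem — terms weighting {\binom{g}{r}} against matched powers of 5 and 2 reassemble into (5 + 2)^g by the binomial theorem.
- the binomial theorem — yes — fits the structure here.
- telescoping — the terms as presented offer no neighboring cancellation — a telescoping rewrite may exist, but the displayed structure does not hand one over.
- the geometric series formula — no single multiplier carries one term to the next throughout the sum.


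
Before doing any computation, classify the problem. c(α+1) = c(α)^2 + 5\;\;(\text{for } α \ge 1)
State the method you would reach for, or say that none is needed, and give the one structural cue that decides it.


Method: no special technique — once the recursion is nonlinear, characteristic roots, master substitutions, and summation factors are all off the table.


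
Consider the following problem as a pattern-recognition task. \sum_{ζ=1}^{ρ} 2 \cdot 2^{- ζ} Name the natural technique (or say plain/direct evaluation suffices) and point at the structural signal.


Verdict: the geometric series formula — consecutive terms stand in a fixed index-free ratio — the geometric sum formula closes it.


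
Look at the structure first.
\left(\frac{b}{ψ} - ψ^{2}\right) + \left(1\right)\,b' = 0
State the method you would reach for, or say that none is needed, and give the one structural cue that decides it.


Diagnosis: a linear integrating factor — linear in the unknown with genuine forcing: multiply through by the exponential of the integrated coefficient and the left side closes into one derivative.


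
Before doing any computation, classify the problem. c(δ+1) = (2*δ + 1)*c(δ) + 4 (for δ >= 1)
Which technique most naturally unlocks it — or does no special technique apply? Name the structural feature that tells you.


Diagnosis: a summation factor — one step of memory with a weight 2*δ + 1 that changes as the index grows — the summation-factor construction is built for this.


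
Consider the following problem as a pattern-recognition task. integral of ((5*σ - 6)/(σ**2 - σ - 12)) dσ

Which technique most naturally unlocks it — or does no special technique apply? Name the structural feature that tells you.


Method: partial fractions — a proper rational integrand whose denominator splits into simpler factors — decompose into partial fractions first.


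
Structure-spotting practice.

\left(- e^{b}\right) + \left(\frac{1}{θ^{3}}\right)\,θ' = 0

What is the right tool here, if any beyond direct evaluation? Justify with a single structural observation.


Verdict: separation of variables — one side of the product carries the independent variable, the other the unknown — the textbook separation shape. The equation is exact as it stands too — a potential function exists — though separation reads the split structure directly.


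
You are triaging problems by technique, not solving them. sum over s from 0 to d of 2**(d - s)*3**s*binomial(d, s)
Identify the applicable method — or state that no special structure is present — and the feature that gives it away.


Technique: the binomial theorem — terms weighting binomial(d, s) against matched powers of 3 and 2 reassemble into (3 + 2)^d by the binomial theorem.


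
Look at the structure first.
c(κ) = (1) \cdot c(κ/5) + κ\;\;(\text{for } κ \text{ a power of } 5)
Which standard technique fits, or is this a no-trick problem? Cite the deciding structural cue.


Diagnosis: the master substitution — treat m = log base 5 of κ as the new clock: one recursion step advances m by one while κ scales by 5.


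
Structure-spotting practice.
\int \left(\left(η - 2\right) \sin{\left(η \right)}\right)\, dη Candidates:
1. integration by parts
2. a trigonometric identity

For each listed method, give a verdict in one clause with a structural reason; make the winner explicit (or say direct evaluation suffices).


Diagnosis: integration by parts — a polynomial factor η - 2 multiplies \sin{\left(η \right)}; differentiating η - 2 lowers its degree while \sin{\left(η \right)} integrates cleanly, so parts wins.
- integration by parts — a fit — the right tool for this form.
- a trigonometric identity: neither the even-power reduction nor the product-to-sum identity applies to this structure.


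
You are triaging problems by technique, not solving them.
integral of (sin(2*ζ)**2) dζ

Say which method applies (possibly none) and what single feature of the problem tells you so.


Verdict: a trigonometric identity — reduce sin(2*ζ)**2 with the power-reduction formula and the integral becomes first-degree trigonometry.


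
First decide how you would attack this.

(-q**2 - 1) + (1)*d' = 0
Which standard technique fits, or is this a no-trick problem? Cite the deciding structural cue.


Technique: no special technique — solved for the derivative, no d appears — this is antidifferentiation in q wearing ODE clothing.


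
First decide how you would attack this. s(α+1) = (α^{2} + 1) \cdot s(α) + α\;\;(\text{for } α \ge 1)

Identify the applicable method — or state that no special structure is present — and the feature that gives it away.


Method: a summation factor — normalize by the running product of α^{2} + 1: the left side becomes a difference, and differences sum.


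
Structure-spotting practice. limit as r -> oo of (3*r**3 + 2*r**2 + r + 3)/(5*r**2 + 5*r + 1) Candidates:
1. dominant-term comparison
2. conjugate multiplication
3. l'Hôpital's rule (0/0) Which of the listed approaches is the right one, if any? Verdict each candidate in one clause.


Verdict: dominant-term comparison — divide by the highest power of r present: lower-order terms vanish and the dominant ratio remains.
- dominant-term comparison — a fit — the right tool for this form.
- conjugate multiplication — rationalization has no target — no divergent radical difference appears.
- l'Hôpital's rule (0/0): no 0/0 form appears: written as one quotient, top and bottom both grow without bound, and the ratio is decided by their leading terms.


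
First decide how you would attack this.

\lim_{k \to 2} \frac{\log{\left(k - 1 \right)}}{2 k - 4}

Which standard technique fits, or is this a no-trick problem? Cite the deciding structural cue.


Technique: l'Hôpital's rule (0/0) — plug in 2: top and bottom both hit zero, so differentiate each and retry. Expanding numerator and denominator to first order gives the same value — the rule automates exactly that.
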